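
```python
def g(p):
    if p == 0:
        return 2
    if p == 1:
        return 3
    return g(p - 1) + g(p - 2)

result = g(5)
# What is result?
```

Build up from base cases: g(0)=2, g(1)=3, g(2)=5, g(3)=8, g(4)=13, g(5)=21

Answer: 21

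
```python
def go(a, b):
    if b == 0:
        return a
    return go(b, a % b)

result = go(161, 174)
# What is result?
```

go(161, 174) -> go(174, 161) -> go(161, 13) -> go(13, 5) -> go(5, 3) -> go(3, 2) -> go(2, 1) -> go(1, 0) -> 1

Answer: 1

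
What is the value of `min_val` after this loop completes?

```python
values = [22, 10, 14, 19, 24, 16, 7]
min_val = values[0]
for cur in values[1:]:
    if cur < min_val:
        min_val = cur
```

Minimum of [22, 10, 14, 19, 24, 16, 7]
`min_val` takes the values: 22 → 10 → 7

Answer: 7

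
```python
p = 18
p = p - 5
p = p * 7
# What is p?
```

Trace:
`p = 18` → p = 18
`p = p - 5` → p = 13
`p = p * 7` → p = 91
So p = 91

Answer: 91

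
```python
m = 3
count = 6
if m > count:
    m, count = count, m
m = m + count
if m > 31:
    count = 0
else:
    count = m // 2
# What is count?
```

Trace:
`m = 3` → m = 3
`count = 6` → count = 6
`if m > count: ...` → m > count is False → no variable changes
`m = m + count` → m = 9
`if m > 31: ...` → m > 31 is False, take else branch → count = 4
So count = 4

Answer: 4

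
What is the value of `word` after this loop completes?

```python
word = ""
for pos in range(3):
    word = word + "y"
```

Repeat 'y' 3 times
`word` takes the values: "" → "y" → "yy" → "yyy"

Answer: "yyy"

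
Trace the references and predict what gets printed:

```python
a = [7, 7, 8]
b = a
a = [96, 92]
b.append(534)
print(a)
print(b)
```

Key concept: rebinding vs mutation: a is rebound to a new list, b still points at the original.
Step by step:
`a = [7, 7, 8]` → a = [7, 7, 8]
`b = a` → b = [7, 7, 8] (same object as a)
`a = [96, 92]` → a = [96, 92]
`b.append(534)` → b = [7, 7, 8, 534]
`print(a)` → prints [96, 92]
`print(b)` → prints [7, 7, 8, 534]

Answer:
[96, 92]
[7, 7, 8, 534]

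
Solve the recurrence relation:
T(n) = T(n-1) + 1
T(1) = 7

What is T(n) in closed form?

Unrolling: T(n) = T(1) + 1·(n-1) = 7 + 1(n-1) = n + 6.

Answer: T(n) = n + 6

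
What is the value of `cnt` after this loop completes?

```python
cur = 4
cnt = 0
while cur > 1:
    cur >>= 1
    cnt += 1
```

Count right shifts until 1
`cnt` takes the values: 0 → 1 → 2

Answer: 2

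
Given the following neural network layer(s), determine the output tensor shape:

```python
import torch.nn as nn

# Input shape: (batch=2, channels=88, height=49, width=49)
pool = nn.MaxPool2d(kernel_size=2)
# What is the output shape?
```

Input: (2, 88, 49, 49) -> Output: (2, 88, 24, 24)

Answer: (2, 88, 24, 24)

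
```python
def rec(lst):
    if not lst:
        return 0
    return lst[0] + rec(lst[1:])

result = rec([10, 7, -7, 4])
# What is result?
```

10 + 7 + (-7) + 4 + 0 = 14

Answer: 14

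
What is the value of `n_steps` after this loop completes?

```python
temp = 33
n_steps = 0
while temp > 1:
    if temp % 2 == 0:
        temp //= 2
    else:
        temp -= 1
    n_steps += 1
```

Steps to reduce 33 to 1
`n_steps` takes the values: 0 → 1 → 2 → 3 → 4 → 5 → 6

Answer: 6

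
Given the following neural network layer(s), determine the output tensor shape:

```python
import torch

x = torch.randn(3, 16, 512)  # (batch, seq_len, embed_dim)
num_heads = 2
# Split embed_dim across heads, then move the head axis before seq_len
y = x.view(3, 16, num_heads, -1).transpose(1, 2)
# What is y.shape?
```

Input: (3, 16, 512) -> head_dim = 512 // 2 = 256; after view: (3, 16, 2, 256) -> after transpose(1, 2): (3, 2, 16, 256) -> Output: (3, 2, 16, 256)

Answer: (3, 2, 16, 256)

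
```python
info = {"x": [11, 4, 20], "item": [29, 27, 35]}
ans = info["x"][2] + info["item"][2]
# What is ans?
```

Trace:
`info = {"x": [11, 4, 20], "item": [29, 27, 35]}` → info = {'x': [11, 4, 20], 'item': [29, 27, 35]}
`ans = info["x"][2] + info["item"][2]` → ans = 55
So ans = 55

Answer: 55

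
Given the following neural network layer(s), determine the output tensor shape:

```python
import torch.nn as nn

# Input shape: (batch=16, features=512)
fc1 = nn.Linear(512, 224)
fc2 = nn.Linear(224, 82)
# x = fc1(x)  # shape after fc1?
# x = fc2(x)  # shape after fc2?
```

Input: (16, 512) -> after fc1: (16, 224) -> Output: (16, 82)

Answer: (16, 82)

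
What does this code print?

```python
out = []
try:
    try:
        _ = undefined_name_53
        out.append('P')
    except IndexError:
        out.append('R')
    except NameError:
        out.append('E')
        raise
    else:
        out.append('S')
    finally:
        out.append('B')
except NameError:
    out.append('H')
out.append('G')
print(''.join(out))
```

Execution trace: 'E' (inner except NameError) → 'B' (inner finally) → 'H' (outer except NameError) → 'G' (after the try/except). Output: EBHG

Answer: EBHG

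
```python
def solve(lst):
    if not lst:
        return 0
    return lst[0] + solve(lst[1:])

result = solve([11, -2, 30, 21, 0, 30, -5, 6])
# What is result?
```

11 + (-2) + 30 + 21 + 0 + 30 + (-5) + 6 + 0 = 91

Answer: 91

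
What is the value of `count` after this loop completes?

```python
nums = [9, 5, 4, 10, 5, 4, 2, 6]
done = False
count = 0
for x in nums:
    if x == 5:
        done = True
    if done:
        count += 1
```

Count elements after first 5 in [9, 5, 4, 10, 5, 4, 2, 6]
`count` takes the values: 0 → 1 → 2 → 3 → 4 → 5 → 6 → 7

Answer: 7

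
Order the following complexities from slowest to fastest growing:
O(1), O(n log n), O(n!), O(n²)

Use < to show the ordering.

Ordered by growth rate: O(1) < O(n log n) < O(n²) < O(n!)

Answer: O(1) < O(n log n) < O(n²) < O(n!)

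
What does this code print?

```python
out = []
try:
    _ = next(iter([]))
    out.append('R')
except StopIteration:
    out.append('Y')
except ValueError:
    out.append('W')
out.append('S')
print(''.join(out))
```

Execution trace: 'Y' (except StopIteration) → 'S' (after the try/except). Output: YS

Answer: YS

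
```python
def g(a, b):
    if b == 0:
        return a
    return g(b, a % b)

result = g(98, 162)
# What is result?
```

g(98, 162) -> g(162, 98) -> g(98, 64) -> g(64, 34) -> g(34, 30) -> g(30, 4) -> g(4, 2) -> g(2, 0) -> 2

Answer: 2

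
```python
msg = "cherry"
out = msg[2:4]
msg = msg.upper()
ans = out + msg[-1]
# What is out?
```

Trace:
`msg = "cherry"` → msg = 'cherry'
`out = msg[2:4]` → out = 'er'
`msg = msg.upper()` → msg = 'CHERRY'
`ans = out + msg[-1]` → ans = 'erY'
So out = 'er'

Answer: 'er'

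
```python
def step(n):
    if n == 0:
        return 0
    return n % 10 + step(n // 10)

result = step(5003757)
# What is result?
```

Sum of digits of 5003757: 7 + 5 + 7 + 3 + 0 + 0 + 5 = 27

Answer: 27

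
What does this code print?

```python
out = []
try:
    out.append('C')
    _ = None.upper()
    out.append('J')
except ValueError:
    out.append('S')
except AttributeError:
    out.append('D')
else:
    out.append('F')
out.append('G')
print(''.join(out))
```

Execution trace: 'C' (try body) → 'D' (except AttributeError) → 'G' (after the try/except). Output: CDG

Answer: CDG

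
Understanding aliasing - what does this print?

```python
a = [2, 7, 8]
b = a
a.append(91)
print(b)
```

Key concept: basic list aliasing.
Step by step:
`a = [2, 7, 8]` → a = [2, 7, 8]
`b = a` → b = [2, 7, 8] (same object as a)
`a.append(91)` → a = [2, 7, 8, 91] (same object as b); b = [2, 7, 8, 91] (same object as a)
`print(b)` → prints [2, 7, 8, 91]

Answer: [2, 7, 8, 91]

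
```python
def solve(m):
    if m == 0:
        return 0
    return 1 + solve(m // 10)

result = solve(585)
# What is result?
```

Count of digits of 585: 3

Answer: 3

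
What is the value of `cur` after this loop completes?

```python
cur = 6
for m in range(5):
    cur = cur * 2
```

Multiply by 2, 5 times: 6 * 2^5 = 192
`cur` takes the values: 6 → 12 → 24 → 48 → 96 → 192

Answer: 192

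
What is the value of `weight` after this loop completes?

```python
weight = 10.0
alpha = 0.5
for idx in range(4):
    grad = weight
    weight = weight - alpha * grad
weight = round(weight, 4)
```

Gradient descent: w = 10.0 * (1 - 0.5)^4
`weight` takes the values: 10.0 → 5.0 → 2.5 → 1.25 → 0.625

Answer: 0.625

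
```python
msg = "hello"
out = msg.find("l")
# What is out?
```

Trace:
`msg = "hello"` → msg = 'hello'
`out = msg.find("l")` → out = 2
So out = 2

Answer: 2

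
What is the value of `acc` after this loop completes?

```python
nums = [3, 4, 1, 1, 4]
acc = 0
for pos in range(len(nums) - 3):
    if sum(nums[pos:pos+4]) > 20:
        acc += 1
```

Count windows with sum > 20
`acc` takes the values: 0

Answer: 0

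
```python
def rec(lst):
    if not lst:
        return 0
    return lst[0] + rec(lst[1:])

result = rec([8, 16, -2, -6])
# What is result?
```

8 + 16 + (-2) + (-6) + 0 = 16

Answer: 16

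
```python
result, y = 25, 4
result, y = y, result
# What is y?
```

Trace:
`result, y = 25, 4` → result = 25; y = 4
`result, y = y, result` → result = 4; y = 25
So y = 25

Answer: 25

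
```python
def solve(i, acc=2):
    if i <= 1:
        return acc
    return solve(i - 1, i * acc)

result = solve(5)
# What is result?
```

Accumulator trace (n, acc): (5, 2) -> (4, 10) -> (3, 40) -> (2, 120) -> (1, 240) -> return 240

Answer: 240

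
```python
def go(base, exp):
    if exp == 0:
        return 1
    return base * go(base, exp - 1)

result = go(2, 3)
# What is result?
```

go(2, 3) = 2 * 2 * 2 = 8

Answer: 8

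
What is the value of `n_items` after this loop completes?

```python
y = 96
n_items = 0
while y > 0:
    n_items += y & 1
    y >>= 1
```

Count set bits in 96 (binary: 0b1100000)
`n_items` takes the values: 0 → 1 → 2

Answer: 2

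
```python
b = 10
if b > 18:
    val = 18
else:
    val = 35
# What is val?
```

Trace:
`b = 10` → b = 10
`if b > 18: ...` → b > 18 is False, take else branch → val = 35
So val = 35

Answer: 35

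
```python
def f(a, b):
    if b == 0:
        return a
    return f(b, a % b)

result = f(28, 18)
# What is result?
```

f(28, 18) -> f(18, 10) -> f(10, 8) -> f(8, 2) -> f(2, 0) -> 2

Answer: 2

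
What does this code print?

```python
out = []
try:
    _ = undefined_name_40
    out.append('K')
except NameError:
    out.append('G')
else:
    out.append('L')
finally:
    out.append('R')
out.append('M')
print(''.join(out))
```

Execution trace: 'G' (except NameError) → 'R' (finally) → 'M' (after the try/except). Output: GRM

Answer: GRM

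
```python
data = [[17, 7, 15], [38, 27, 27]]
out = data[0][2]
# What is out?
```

Trace:
`data = [[17, 7, 15], [38, 27, 27]]` → data = [[17, 7, 15], [38, 27, 27]]
`out = data[0][2]` → out = 15
So out = 15

Answer: 15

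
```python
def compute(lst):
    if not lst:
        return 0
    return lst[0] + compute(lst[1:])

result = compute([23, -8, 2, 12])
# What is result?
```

23 + (-8) + 2 + 12 + 0 = 29

Answer: 29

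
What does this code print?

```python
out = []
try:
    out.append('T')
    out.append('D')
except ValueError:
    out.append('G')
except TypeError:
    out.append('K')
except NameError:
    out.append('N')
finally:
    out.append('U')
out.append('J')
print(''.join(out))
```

Execution trace: 'T' (try body) → 'D' (try body, no exception) → 'U' (finally) → 'J' (after the try/except). Output: TDUJ

Answer: TDUJ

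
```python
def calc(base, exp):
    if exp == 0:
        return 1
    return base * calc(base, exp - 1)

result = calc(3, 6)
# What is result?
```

calc(3, 6) = 3 * 3 * 3 * 3 * 3 * 3 = 729

Answer: 729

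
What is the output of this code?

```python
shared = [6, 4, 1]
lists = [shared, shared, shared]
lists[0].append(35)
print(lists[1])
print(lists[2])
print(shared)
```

Key concept: list of same reference.
Step by step:
`shared = [6, 4, 1]` → shared = [6, 4, 1]
`lists = [shared, shared, shared]` → lists = [[6, 4, 1], [6, 4, 1], [6, 4, 1]]
`lists[0].append(35)` → shared = [6, 4, 1, 35]; lists = [[6, 4, 1, 35], [6, 4, 1, 35], [6, 4, 1, 35]]
`print(lists[1])` → prints [6, 4, 1, 35]
`print(lists[2])` → prints [6, 4, 1, 35]
`print(shared)` → prints [6, 4, 1, 35]

Answer:
[6, 4, 1, 35]
[6, 4, 1, 35]
[6, 4, 1, 35]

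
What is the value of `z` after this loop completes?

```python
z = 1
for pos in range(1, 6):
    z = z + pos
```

Start at 1, add 1 through 5
`z` takes the values: 1 → 2 → 4 → 7 → 11 → 16

Answer: 16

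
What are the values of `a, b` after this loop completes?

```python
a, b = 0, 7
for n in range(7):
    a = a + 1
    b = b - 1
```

a goes 0→7, b goes 7→0
`a, b` takes the values: (0, 7) → (1, 7) → (1, 6) → (2, 6) → (2, 5) → (3, 5) → (3, 4) → (4, 4) → (4, 3) → (5, 3) → (5, 2) → (6, 2) → (6, 1) → (7, 1) → (7, 0)

Answer: 7, 0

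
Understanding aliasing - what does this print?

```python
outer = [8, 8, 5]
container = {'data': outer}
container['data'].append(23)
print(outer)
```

Key concept: dict holds reference to list.
Step by step:
`outer = [8, 8, 5]` → outer = [8, 8, 5]
`container = {'data': outer}` → container = {'data': [8, 8, 5]}
`container['data'].append(23)` → outer = [8, 8, 5, 23]; container = {'data': [8, 8, 5, 23]}
`print(outer)` → prints [8, 8, 5, 23]

Answer: [8, 8, 5, 23]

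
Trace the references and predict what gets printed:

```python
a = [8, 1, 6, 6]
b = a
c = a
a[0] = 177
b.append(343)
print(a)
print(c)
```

Key concept: multiple aliases.
Step by step:
`a = [8, 1, 6, 6]` → a = [8, 1, 6, 6]
`b = a` → b = [8, 1, 6, 6] (same object as a)
`c = a` → c = [8, 1, 6, 6] (same object as a, b)
`a[0] = 177` → a = [177, 1, 6, 6] (same object as b, c); b = [177, 1, 6, 6] (same object as a, c); c = [177, 1, 6, 6] (same object as a, b)
`b.append(343)` → a = [177, 1, 6, 6, 343] (same object as b, c); b = [177, 1, 6, 6, 343] (same object as a, c); c = [177, 1, 6, 6, 343] (same object as a, b)
`print(a)` → prints [177, 1, 6, 6, 343]
`print(c)` → prints [177, 1, 6, 6, 343]

Answer:
[177, 1, 6, 6, 343]
[177, 1, 6, 6, 343]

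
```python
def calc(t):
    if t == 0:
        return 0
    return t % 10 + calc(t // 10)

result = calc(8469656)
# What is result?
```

Sum of digits of 8469656: 6 + 5 + 6 + 9 + 6 + 4 + 8 = 44

Answer: 44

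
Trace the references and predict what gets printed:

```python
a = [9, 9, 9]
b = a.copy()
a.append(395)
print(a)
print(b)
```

Key concept: list.copy() creates independent copy.
Step by step:
`a = [9, 9, 9]` → a = [9, 9, 9]
`b = a.copy()` → b = [9, 9, 9]
`a.append(395)` → a = [9, 9, 9, 395]
`print(a)` → prints [9, 9, 9, 395]
`print(b)` → prints [9, 9, 9]

Answer:
[9, 9, 9, 395]
[9, 9, 9]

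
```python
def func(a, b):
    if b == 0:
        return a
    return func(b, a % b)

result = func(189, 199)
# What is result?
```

func(189, 199) -> func(199, 189) -> func(189, 10) -> func(10, 9) -> func(9, 1) -> func(1, 0) -> 1

Answer: 1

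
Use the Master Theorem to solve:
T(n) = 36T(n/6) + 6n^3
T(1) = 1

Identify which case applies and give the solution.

a=36, b=6, f(n)=6n^3. log_6(36) = 2. Since c=3 > 2 and the regularity condition holds (36(n/6)^3 = (36/6^3)n^3 with 36/6^3 < 1), Case 3 applies: T(n) = Θ(f(n)) = O(n^3).

Answer: O(n^3) - Case 3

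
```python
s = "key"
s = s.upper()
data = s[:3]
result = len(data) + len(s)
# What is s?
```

Trace:
`s = "key"` → s = 'key'
`s = s.upper()` → s = 'KEY'
`data = s[:3]` → data = 'KEY'
`result = len(data) + len(s)` → result = 6
So s = 'KEY'

Answer: 'KEY'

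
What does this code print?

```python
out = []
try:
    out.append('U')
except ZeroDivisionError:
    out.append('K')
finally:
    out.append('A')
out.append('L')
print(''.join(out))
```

Execution trace: 'U' (try body, no exception) → 'A' (finally) → 'L' (after the try/except). Output: UAL

Answer: UAL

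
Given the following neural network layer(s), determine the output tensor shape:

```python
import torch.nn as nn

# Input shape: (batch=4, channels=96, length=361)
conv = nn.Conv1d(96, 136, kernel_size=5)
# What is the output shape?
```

Input: (4, 96, 361) -> Output: (4, 136, 357)

Answer: (4, 136, 357)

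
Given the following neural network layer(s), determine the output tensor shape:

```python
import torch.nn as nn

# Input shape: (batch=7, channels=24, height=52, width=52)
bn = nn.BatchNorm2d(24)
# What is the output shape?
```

Input: (7, 24, 52, 52) -> Output: (7, 24, 52, 52)

Answer: (7, 24, 52, 52)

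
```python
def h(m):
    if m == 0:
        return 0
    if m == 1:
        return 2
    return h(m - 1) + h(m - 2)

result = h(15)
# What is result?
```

Build up from base cases: h(0)=0, h(1)=2, h(2)=2, h(3)=4, h(4)=6, h(5)=10, h(6)=16, ..., h(15)=1220

Answer: 1220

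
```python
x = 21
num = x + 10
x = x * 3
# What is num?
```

Trace:
`x = 21` → x = 21
`num = x + 10` → num = 31
`x = x * 3` → x = 63
So num = 31

Answer: 31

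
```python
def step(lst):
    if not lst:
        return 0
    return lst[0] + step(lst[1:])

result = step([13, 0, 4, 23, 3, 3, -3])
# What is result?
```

13 + 0 + 4 + 23 + 3 + 3 + (-3) + 0 = 43

Answer: 43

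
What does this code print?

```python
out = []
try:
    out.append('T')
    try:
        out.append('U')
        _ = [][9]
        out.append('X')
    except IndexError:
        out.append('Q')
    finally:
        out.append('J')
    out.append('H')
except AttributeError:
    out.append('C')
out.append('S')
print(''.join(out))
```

Execution trace: 'T' (try body) → 'U' (inner try body) → 'Q' (inner except IndexError) → 'J' (inner finally) → 'H' (try body, no exception) → 'S' (after the try/except). Output: TUQJHS

Answer: TUQJHS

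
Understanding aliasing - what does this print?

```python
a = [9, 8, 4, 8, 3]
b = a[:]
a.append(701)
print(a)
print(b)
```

Key concept: slice [:] creates copy.
Step by step:
`a = [9, 8, 4, 8, 3]` → a = [9, 8, 4, 8, 3]
`b = a[:]` → b = [9, 8, 4, 8, 3]
`a.append(701)` → a = [9, 8, 4, 8, 3, 701]
`print(a)` → prints [9, 8, 4, 8, 3, 701]
`print(b)` → prints [9, 8, 4, 8, 3]

Answer:
[9, 8, 4, 8, 3, 701]
[9, 8, 4, 8, 3]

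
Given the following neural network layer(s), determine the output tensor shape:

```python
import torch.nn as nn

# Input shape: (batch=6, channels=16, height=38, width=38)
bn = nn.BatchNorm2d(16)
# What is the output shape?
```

Input: (6, 16, 38, 38) -> Output: (6, 16, 38, 38)

Answer: (6, 16, 38, 38)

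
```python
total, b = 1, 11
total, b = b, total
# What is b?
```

Trace:
`total, b = 1, 11` → total = 1; b = 11
`total, b = b, total` → total = 11; b = 1
So b = 1

Answer: 1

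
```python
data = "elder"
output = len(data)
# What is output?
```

Trace:
`data = "elder"` → data = 'elder'
`output = len(data)` → output = 5
So output = 5

Answer: 5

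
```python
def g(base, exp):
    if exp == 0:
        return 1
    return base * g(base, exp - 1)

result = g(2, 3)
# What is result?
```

g(2, 3) = 2 * 2 * 2 = 8

Answer: 8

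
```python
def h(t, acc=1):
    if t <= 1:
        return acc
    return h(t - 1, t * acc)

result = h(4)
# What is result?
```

Accumulator trace (n, acc): (4, 1) -> (3, 4) -> (2, 12) -> (1, 24) -> return 24

Answer: 24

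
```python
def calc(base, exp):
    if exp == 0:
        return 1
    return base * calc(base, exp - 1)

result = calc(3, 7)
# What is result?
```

calc(3, 7) = 3 * 3 * 3 * 3 * 3 * 3 * 3 = 2187

Answer: 2187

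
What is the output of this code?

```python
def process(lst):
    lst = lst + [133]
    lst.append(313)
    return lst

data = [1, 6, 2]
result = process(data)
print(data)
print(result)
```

Key concept: rebinding parameter vs mutation.
Step by step:
`data = [1, 6, 2]` → data = [1, 6, 2]
`result = process(data)` → result = [1, 6, 2, 133, 313]
`print(data)` → prints [1, 6, 2]
`print(result)` → prints [1, 6, 2, 133, 313]

Answer:
[1, 6, 2]
[1, 6, 2, 133, 313]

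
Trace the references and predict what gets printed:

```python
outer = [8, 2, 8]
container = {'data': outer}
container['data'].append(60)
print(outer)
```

Key concept: dict holds reference to list.
Step by step:
`outer = [8, 2, 8]` → outer = [8, 2, 8]
`container = {'data': outer}` → container = {'data': [8, 2, 8]}
`container['data'].append(60)` → outer = [8, 2, 8, 60]; container = {'data': [8, 2, 8, 60]}
`print(outer)` → prints [8, 2, 8, 60]

Answer: [8, 2, 8, 60]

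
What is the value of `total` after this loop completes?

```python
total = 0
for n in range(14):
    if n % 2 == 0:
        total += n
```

Sum of even numbers 0 to 13
`total` takes the values: 0 → 2 → 6 → 12 → 20 → 30 → 42

Answer: 42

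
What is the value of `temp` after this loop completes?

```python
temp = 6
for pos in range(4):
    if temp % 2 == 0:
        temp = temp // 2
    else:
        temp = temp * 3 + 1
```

Collatz-style transformation from 6
`temp` takes the values: 6 → 3 → 10 → 5 → 16

Answer: 16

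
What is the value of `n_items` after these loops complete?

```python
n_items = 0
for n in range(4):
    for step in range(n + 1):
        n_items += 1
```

Triangle: 1 + 2 + ... + 4
`n_items` takes the values: 0 → 1 → 2 → 3 → 4 → 5 → 6 → 7 → 8 → 9 → 10

Answer: 10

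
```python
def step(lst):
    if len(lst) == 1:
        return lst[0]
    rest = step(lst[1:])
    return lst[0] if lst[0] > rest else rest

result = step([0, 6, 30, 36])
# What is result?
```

Recursive max over [0, 6, 30, 36] = 36

Answer: 36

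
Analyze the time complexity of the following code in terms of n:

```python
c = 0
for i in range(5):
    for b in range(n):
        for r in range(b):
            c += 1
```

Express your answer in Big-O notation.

Each loop level contributes: 1 × n × n. Multiplying the contributions gives O(n^2).

Answer: O(n^2)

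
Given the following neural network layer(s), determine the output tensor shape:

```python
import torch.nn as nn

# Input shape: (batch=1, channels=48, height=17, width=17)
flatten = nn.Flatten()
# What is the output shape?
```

Input: (1, 48, 17, 17) -> Output: (1, 13872)

Answer: (1, 13872)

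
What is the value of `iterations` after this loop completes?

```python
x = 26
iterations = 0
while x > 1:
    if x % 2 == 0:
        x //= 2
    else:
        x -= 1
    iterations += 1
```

Steps to reduce 26 to 1
`iterations` takes the values: 0 → 1 → 2 → 3 → 4 → 5 → 6

Answer: 6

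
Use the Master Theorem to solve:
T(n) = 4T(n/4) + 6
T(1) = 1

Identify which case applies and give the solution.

a=4, b=4, f(n)=6. log_4(4) = 1. Since c=0 < 1, Case 1 applies: T(n) = Θ(n^log_b(a)) = O(n).

Answer: O(n) - Case 1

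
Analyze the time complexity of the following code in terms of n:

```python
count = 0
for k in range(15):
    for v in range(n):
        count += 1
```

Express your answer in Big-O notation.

Each loop level contributes: 1 × n. Multiplying the contributions gives O(n).

Answer: O(n)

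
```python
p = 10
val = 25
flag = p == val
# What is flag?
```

Trace:
`p = 10` → p = 10
`val = 25` → val = 25
`flag = p == val` → flag = False
So flag = False

Answer: False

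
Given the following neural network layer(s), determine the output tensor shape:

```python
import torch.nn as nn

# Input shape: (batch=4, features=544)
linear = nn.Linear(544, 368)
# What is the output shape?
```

Input: (4, 544) -> Output: (4, 368)

Answer: (4, 368)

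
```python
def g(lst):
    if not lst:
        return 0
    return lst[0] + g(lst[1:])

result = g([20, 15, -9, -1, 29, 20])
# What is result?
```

20 + 15 + (-9) + (-1) + 29 + 20 + 0 = 74

Answer: 74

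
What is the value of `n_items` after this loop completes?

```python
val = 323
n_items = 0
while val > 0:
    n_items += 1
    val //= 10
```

Count digits by repeated division by 10
`n_items` takes the values: 0 → 1 → 2 → 3

Answer: 3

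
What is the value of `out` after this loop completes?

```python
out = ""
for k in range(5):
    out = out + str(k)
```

Concatenate digits 0 to 4
`out` takes the values: "" → "0" → "01" → "012" → "0123" → "01234"

Answer: "01234"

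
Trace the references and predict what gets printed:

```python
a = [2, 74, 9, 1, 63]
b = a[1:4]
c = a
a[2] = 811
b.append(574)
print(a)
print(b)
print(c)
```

Key concept: slice vs alias.
Step by step:
`a = [2, 74, 9, 1, 63]` → a = [2, 74, 9, 1, 63]
`b = a[1:4]` → b = [74, 9, 1]
`c = a` → c = [2, 74, 9, 1, 63] (same object as a)
`a[2] = 811` → a = [2, 74, 811, 1, 63] (same object as c); c = [2, 74, 811, 1, 63] (same object as a)
`b.append(574)` → b = [74, 9, 1, 574]
`print(a)` → prints [2, 74, 811, 1, 63]
`print(b)` → prints [74, 9, 1, 574]
`print(c)` → prints [2, 74, 811, 1, 63]

Answer:
[2, 74, 811, 1, 63]
[74, 9, 1, 574]
[2, 74, 811, 1, 63]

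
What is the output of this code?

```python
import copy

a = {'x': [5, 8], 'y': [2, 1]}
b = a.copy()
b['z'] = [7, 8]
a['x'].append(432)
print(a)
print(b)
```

Key concept: shallow copy of dict with mutable values.
Step by step:
`a = {'x': [5, 8], 'y': [2, 1]}` → a = {'x': [5, 8], 'y': [2, 1]}
`b = a.copy()` → b = {'x': [5, 8], 'y': [2, 1]}
`b['z'] = [7, 8]` → b = {'x': [5, 8], 'y': [2, 1], 'z': [7, 8]}
`a['x'].append(432)` → a = {'x': [5, 8, 432], 'y': [2, 1]}; b = {'x': [5, 8, 432], 'y': [2, 1], 'z': [7, 8]}
`print(a)` → prints {'x': [5, 8, 432], 'y': [2, 1]}
`print(b)` → prints {'x': [5, 8, 432], 'y': [2, 1], 'z': [7, 8]}

Answer:
{'x': [5, 8, 432], 'y': [2, 1]}
{'x': [5, 8, 432], 'y': [2, 1], 'z': [7, 8]}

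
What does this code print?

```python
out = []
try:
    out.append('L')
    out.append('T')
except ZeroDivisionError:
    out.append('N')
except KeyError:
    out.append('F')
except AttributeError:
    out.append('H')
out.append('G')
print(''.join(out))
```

Execution trace: 'L' (try body) → 'T' (try body, no exception) → 'G' (after the try/except). Output: LTG

Answer: LTG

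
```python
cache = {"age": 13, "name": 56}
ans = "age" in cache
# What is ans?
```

Trace:
`cache = {"age": 13, "name": 56}` → cache = {'age': 13, 'name': 56}
`ans = "age" in cache` → ans = True
So ans = True

Answer: True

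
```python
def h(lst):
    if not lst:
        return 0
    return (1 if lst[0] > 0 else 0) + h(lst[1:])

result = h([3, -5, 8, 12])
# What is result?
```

Count of positive elements in [3, -5, 8, 12] = 3

Answer: 3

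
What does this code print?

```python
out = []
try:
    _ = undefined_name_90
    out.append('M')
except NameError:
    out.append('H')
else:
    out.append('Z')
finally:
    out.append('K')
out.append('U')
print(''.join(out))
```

Execution trace: 'H' (except NameError) → 'K' (finally) → 'U' (after the try/except). Output: HKU

Answer: HKU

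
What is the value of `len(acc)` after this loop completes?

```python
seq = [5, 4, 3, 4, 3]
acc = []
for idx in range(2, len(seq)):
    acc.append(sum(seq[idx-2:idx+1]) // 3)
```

Number of 3-element averages
`acc` takes the values: [] → [4] → [4, 3] → [4, 3, 3]
So `len(acc)` = 3

Answer: 3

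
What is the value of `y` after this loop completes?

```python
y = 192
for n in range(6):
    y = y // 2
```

Halve 6 times: 192 // 2^6 = 3
`y` takes the values: 192 → 96 → 48 → 24 → 12 → 6 → 3

Answer: 3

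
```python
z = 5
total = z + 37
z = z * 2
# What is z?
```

Trace:
`z = 5` → z = 5
`total = z + 37` → total = 42
`z = z * 2` → z = 10
So z = 10

Answer: 10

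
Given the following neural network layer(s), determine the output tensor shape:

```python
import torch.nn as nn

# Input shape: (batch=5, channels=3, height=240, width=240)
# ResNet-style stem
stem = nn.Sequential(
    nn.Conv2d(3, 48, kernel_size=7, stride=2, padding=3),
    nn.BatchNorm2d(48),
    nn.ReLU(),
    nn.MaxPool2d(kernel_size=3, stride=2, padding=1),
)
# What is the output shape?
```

Input: (5, 3, 240, 240) -> after Conv2d 7x7 stride=2: (5, 48, 120, 120) -> Output: (5, 48, 60, 60)

Answer: (5, 48, 60, 60)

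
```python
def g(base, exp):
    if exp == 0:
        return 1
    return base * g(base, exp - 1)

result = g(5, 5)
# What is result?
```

g(5, 5) = 5 * 5 * 5 * 5 * 5 = 3125

Answer: 3125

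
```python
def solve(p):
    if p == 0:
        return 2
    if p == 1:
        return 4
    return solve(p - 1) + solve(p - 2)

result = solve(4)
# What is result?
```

Build up from base cases: solve(0)=2, solve(1)=4, solve(2)=6, solve(3)=10, solve(4)=16

Answer: 16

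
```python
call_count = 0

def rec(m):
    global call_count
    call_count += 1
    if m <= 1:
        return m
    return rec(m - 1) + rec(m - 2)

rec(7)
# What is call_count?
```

Calls(m) = 1 + Calls(m-1) + Calls(m-2); Calls(0)=Calls(1)=1. For m=7 this gives 41.

Answer: 41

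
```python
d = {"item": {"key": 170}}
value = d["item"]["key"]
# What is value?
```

Trace:
`d = {"item": {"key": 170}}` → d = {'item': {'key': 170}}
`value = d["item"]["key"]` → value = 170
So value = 170

Answer: 170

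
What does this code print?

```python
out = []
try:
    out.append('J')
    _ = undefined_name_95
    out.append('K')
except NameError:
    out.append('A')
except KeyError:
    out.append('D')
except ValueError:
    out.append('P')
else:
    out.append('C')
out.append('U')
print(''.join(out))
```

Execution trace: 'J' (try body) → 'A' (except NameError) → 'U' (after the try/except). Output: JAU

Answer: JAU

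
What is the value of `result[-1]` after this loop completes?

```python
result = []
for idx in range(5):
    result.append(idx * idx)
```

Last element of squares 0 to 4
`result` takes the values: [] → [0] → [0, 1] → [0, 1, 4] → [0, 1, 4, 9] → [0, 1, 4, 9, 16]
So `result[-1]` = 16

Answer: 16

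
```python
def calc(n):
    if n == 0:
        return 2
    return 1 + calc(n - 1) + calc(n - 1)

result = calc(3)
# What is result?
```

calc(n) = 1 + 2·calc(n-1), calc(0)=2. Closed form: (2+1)·2^3 - 1 = 23.

Answer: 23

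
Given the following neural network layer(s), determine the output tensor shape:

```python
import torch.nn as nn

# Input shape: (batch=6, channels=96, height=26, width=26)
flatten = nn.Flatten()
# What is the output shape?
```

Input: (6, 96, 26, 26) -> Output: (6, 64896)

Answer: (6, 64896)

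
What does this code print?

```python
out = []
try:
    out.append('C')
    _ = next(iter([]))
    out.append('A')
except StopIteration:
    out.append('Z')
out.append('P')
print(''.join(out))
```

Execution trace: 'C' (try body) → 'Z' (except StopIteration) → 'P' (after the try/except). Output: CZP

Answer: CZP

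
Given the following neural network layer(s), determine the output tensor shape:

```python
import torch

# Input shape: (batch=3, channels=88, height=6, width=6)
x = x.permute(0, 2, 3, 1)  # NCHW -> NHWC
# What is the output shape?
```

Input: (3, 88, 6, 6) -> Output: (3, 6, 6, 88)

Answer: (3, 6, 6, 88)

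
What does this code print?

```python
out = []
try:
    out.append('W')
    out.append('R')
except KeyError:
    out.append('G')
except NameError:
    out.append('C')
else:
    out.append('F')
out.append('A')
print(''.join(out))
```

Execution trace: 'W' (try body) → 'R' (try body, no exception) → 'F' (else) → 'A' (after the try/except). Output: WRFA

Answer: WRFA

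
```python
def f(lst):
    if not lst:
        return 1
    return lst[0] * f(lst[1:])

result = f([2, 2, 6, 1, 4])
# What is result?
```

Product over [2, 2, 6, 1, 4] = 2 * 2 * 6 * 1 * 4 = 96

Answer: 96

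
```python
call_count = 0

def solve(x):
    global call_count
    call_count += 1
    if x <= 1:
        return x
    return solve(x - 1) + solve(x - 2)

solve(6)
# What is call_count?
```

Calls(x) = 1 + Calls(x-1) + Calls(x-2); Calls(0)=Calls(1)=1. For x=6 this gives 25.

Answer: 25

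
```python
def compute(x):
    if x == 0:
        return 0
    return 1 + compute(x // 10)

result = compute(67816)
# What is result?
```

Count of digits of 67816: 5

Answer: 5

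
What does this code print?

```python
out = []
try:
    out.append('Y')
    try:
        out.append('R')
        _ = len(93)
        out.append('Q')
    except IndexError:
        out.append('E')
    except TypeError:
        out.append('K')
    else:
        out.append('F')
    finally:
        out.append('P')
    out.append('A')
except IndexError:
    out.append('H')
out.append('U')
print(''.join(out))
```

Execution trace: 'Y' (try body) → 'R' (inner try body) → 'K' (inner except TypeError) → 'P' (inner finally) → 'A' (try body, no exception) → 'U' (after the try/except). Output: YRKPAU

Answer: YRKPAU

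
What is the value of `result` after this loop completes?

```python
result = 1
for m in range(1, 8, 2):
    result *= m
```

Product of 1, 3, 5, ... up to 7
`result` takes the values: 1 → 3 → 15 → 105

Answer: 105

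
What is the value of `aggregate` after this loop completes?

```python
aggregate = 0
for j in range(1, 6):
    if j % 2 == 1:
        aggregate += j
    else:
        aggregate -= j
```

Add odd, subtract even
`aggregate` takes the values: 0 → 1 → -1 → 2 → -2 → 3

Answer: 3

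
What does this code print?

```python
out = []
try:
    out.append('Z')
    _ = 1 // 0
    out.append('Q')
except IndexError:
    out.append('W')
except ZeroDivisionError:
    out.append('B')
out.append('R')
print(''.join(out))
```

Execution trace: 'Z' (try body) → 'B' (except ZeroDivisionError) → 'R' (after the try/except). Output: ZBR

Answer: ZBR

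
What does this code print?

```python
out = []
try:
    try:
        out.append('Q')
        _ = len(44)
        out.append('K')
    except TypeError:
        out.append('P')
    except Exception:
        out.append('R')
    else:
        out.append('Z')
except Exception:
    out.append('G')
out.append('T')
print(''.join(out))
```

Execution trace: 'Q' (inner try body) → 'P' (inner except TypeError) → 'T' (after the try/except). Output: QPT

Answer: QPT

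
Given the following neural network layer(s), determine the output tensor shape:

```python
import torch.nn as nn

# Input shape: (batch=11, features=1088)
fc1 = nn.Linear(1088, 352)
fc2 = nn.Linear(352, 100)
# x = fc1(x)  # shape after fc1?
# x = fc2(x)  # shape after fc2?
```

Input: (11, 1088) -> after fc1: (11, 352) -> Output: (11, 100)

Answer: (11, 100)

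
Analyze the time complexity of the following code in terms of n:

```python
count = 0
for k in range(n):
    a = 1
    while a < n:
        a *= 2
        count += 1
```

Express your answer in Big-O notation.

Each loop level contributes: n × log n. Multiplying the contributions gives O(n log n).

Answer: O(n log n)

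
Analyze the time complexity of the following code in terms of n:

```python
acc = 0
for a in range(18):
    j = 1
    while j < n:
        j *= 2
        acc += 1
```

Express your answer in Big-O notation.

Each loop level contributes: 1 × log n. Multiplying the contributions gives O(log n).

Answer: O(log n)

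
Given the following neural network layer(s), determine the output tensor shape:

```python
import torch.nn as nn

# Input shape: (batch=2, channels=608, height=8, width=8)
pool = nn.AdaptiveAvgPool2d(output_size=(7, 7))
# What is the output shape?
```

Input: (2, 608, 8, 8) -> Output: (2, 608, 7, 7)

Answer: (2, 608, 7, 7)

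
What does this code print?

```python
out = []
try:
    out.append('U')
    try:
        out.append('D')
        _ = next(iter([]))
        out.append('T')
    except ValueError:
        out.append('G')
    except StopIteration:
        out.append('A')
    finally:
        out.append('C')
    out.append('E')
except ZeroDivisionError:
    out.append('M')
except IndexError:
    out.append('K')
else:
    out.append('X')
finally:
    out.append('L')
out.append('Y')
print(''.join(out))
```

Execution trace: 'U' (try body) → 'D' (inner try body) → 'A' (inner except StopIteration) → 'C' (inner finally) → 'E' (try body, no exception) → 'X' (else) → 'L' (finally) → 'Y' (after the try/except). Output: UDACEXLY

Answer: UDACEXLY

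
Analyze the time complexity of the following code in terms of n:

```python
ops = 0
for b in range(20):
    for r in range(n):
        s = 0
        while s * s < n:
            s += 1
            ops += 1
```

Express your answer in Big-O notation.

Each loop level contributes: 1 × n × √n. Multiplying the contributions gives O(n√n).

Answer: O(n√n)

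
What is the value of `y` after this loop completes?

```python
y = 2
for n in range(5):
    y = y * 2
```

Multiply by 2, 5 times: 2 * 2^5 = 64
`y` takes the values: 2 → 4 → 8 → 16 → 32 → 64

Answer: 64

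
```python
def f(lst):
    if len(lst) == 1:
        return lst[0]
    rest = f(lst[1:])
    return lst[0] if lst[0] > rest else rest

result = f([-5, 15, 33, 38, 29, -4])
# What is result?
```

Recursive max over [-5, 15, 33, 38, 29, -4] = 38

Answer: 38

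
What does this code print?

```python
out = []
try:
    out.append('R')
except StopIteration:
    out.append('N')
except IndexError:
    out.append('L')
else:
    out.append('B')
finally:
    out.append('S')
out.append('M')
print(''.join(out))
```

Execution trace: 'R' (try body, no exception) → 'B' (else) → 'S' (finally) → 'M' (after the try/except). Output: RBSM

Answer: RBSM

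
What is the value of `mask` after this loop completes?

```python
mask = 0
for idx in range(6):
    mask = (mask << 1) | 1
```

Build 6 consecutive 1-bits: 0b111111
`mask` takes the values: 0 → 1 → 3 → 7 → 15 → 31 → 63

Answer: 63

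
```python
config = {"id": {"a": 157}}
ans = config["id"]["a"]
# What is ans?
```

Trace:
`config = {"id": {"a": 157}}` → config = {'id': {'a': 157}}
`ans = config["id"]["a"]` → ans = 157
So ans = 157

Answer: 157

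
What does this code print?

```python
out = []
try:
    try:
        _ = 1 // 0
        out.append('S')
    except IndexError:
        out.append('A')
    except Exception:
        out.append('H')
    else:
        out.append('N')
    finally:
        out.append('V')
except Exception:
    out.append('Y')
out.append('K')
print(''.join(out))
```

Execution trace: 'H' (inner except Exception) → 'V' (inner finally) → 'K' (after the try/except). Output: HVK

Answer: HVK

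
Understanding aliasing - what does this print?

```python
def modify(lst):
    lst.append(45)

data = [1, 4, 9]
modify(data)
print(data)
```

Key concept: function modifies passed list.
Step by step:
`data = [1, 4, 9]` → data = [1, 4, 9]
`modify(data)` → data = [1, 4, 9, 45]
`print(data)` → prints [1, 4, 9, 45]

Answer: [1, 4, 9, 45]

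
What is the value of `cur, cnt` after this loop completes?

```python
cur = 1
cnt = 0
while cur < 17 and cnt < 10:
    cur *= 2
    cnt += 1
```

Double until >= 17 or 10 iterations
`cur, cnt` takes the values: (1, 0) → (2, 0) → (2, 1) → (4, 1) → (4, 2) → (8, 2) → (8, 3) → (16, 3) → (16, 4) → (32, 4) → (32, 5)

Answer: 32, 5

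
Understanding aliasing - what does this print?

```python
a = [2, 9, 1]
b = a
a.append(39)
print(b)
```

Key concept: basic list aliasing.
Step by step:
`a = [2, 9, 1]` → a = [2, 9, 1]
`b = a` → b = [2, 9, 1] (same object as a)
`a.append(39)` → a = [2, 9, 1, 39] (same object as b); b = [2, 9, 1, 39] (same object as a)
`print(b)` → prints [2, 9, 1, 39]

Answer: [2, 9, 1, 39]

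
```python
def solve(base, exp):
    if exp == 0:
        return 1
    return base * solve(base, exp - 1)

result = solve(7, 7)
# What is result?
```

solve(7, 7) = 7 * 7 * 7 * 7 * 7 * 7 * 7 = 823543

Answer: 823543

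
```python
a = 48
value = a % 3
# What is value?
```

Trace:
`a = 48` → a = 48
`value = a % 3` → value = 0
So value = 0

Answer: 0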